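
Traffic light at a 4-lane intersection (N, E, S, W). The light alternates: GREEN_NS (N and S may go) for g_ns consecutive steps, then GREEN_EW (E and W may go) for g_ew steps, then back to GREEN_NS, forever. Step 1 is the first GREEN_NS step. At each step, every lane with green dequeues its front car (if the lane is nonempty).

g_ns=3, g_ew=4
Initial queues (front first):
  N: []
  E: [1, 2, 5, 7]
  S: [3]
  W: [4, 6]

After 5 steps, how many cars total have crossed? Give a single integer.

Step 1 [NS]: N:empty,E:wait,S:car3-GO,W:wait | queues: N=0 E=4 S=0 W=2
Step 2 [NS]: N:empty,E:wait,S:empty,W:wait | queues: N=0 E=4 S=0 W=2
Step 3 [NS]: N:empty,E:wait,S:empty,W:wait | queues: N=0 E=4 S=0 W=2
Step 4 [EW]: N:wait,E:car1-GO,S:wait,W:car4-GO | queues: N=0 E=3 S=0 W=1
Step 5 [EW]: N:wait,E:car2-GO,S:wait,W:car6-GO | queues: N=0 E=2 S=0 W=0
Cars crossed by step 5: 5

Answer: 5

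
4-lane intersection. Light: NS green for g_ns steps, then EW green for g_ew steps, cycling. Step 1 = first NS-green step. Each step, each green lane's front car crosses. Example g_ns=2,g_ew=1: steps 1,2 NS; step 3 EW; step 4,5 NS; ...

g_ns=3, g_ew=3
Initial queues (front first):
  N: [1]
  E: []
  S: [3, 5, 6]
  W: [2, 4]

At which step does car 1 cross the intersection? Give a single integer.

Step 1 [NS]: N:car1-GO,E:wait,S:car3-GO,W:wait | queues: N=0 E=0 S=2 W=2
Step 2 [NS]: N:empty,E:wait,S:car5-GO,W:wait | queues: N=0 E=0 S=1 W=2
Step 3 [NS]: N:empty,E:wait,S:car6-GO,W:wait | queues: N=0 E=0 S=0 W=2
Step 4 [EW]: N:wait,E:empty,S:wait,W:car2-GO | queues: N=0 E=0 S=0 W=1
Step 5 [EW]: N:wait,E:empty,S:wait,W:car4-GO | queues: N=0 E=0 S=0 W=0
Car 1 crosses at step 1

1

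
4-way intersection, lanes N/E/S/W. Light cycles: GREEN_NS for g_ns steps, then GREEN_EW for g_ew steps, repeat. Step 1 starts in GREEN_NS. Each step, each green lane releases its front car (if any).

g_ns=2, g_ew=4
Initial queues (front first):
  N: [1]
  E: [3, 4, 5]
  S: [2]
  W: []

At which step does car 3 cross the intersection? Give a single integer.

Step 1 [NS]: N:car1-GO,E:wait,S:car2-GO,W:wait | queues: N=0 E=3 S=0 W=0
Step 2 [NS]: N:empty,E:wait,S:empty,W:wait | queues: N=0 E=3 S=0 W=0
Step 3 [EW]: N:wait,E:car3-GO,S:wait,W:empty | queues: N=0 E=2 S=0 W=0
Step 4 [EW]: N:wait,E:car4-GO,S:wait,W:empty | queues: N=0 E=1 S=0 W=0
Step 5 [EW]: N:wait,E:car5-GO,S:wait,W:empty | queues: N=0 E=0 S=0 W=0
Car 3 crosses at step 3

3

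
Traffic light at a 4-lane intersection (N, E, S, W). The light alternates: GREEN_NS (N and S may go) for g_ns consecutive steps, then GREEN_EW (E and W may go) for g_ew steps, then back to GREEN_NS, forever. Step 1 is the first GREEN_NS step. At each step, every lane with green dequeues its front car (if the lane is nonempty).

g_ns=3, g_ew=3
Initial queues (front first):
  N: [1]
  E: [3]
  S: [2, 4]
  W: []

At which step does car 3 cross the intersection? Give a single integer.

Step 1 [NS]: N:car1-GO,E:wait,S:car2-GO,W:wait | queues: N=0 E=1 S=1 W=0
Step 2 [NS]: N:empty,E:wait,S:car4-GO,W:wait | queues: N=0 E=1 S=0 W=0
Step 3 [NS]: N:empty,E:wait,S:empty,W:wait | queues: N=0 E=1 S=0 W=0
Step 4 [EW]: N:wait,E:car3-GO,S:wait,W:empty | queues: N=0 E=0 S=0 W=0
Car 3 crosses at step 4

4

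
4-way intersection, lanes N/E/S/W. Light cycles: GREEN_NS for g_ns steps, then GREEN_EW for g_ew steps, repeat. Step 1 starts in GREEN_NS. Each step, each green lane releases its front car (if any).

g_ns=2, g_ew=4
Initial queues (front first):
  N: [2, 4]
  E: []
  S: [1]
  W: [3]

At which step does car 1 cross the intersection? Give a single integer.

Step 1 [NS]: N:car2-GO,E:wait,S:car1-GO,W:wait | queues: N=1 E=0 S=0 W=1
Step 2 [NS]: N:car4-GO,E:wait,S:empty,W:wait | queues: N=0 E=0 S=0 W=1
Step 3 [EW]: N:wait,E:empty,S:wait,W:car3-GO | queues: N=0 E=0 S=0 W=0
Car 1 crosses at step 1

1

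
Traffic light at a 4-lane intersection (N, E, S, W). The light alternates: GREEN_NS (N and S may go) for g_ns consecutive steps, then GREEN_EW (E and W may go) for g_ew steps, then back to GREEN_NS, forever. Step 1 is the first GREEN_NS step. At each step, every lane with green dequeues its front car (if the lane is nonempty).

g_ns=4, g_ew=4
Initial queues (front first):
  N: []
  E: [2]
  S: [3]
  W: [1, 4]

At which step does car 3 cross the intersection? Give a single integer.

Step 1 [NS]: N:empty,E:wait,S:car3-GO,W:wait | queues: N=0 E=1 S=0 W=2
Step 2 [NS]: N:empty,E:wait,S:empty,W:wait | queues: N=0 E=1 S=0 W=2
Step 3 [NS]: N:empty,E:wait,S:empty,W:wait | queues: N=0 E=1 S=0 W=2
Step 4 [NS]: N:empty,E:wait,S:empty,W:wait | queues: N=0 E=1 S=0 W=2
Step 5 [EW]: N:wait,E:car2-GO,S:wait,W:car1-GO | queues: N=0 E=0 S=0 W=1
Step 6 [EW]: N:wait,E:empty,S:wait,W:car4-GO | queues: N=0 E=0 S=0 W=0
Car 3 crosses at step 1

1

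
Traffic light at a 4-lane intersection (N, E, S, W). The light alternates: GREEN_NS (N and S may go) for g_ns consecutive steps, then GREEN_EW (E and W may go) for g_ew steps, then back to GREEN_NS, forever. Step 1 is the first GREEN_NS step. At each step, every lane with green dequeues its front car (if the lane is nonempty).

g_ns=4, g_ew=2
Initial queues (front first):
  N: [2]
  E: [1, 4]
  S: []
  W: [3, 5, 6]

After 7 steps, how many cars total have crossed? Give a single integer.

Step 1 [NS]: N:car2-GO,E:wait,S:empty,W:wait | queues: N=0 E=2 S=0 W=3
Step 2 [NS]: N:empty,E:wait,S:empty,W:wait | queues: N=0 E=2 S=0 W=3
Step 3 [NS]: N:empty,E:wait,S:empty,W:wait | queues: N=0 E=2 S=0 W=3
Step 4 [NS]: N:empty,E:wait,S:empty,W:wait | queues: N=0 E=2 S=0 W=3
Step 5 [EW]: N:wait,E:car1-GO,S:wait,W:car3-GO | queues: N=0 E=1 S=0 W=2
Step 6 [EW]: N:wait,E:car4-GO,S:wait,W:car5-GO | queues: N=0 E=0 S=0 W=1
Step 7 [NS]: N:empty,E:wait,S:empty,W:wait | queues: N=0 E=0 S=0 W=1
Cars crossed by step 7: 5

Answer: 5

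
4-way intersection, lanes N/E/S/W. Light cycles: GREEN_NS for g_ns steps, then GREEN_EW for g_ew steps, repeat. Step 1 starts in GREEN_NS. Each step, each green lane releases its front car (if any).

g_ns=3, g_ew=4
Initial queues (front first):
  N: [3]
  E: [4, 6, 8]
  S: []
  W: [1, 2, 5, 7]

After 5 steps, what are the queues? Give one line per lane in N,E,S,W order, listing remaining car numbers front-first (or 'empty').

Step 1 [NS]: N:car3-GO,E:wait,S:empty,W:wait | queues: N=0 E=3 S=0 W=4
Step 2 [NS]: N:empty,E:wait,S:empty,W:wait | queues: N=0 E=3 S=0 W=4
Step 3 [NS]: N:empty,E:wait,S:empty,W:wait | queues: N=0 E=3 S=0 W=4
Step 4 [EW]: N:wait,E:car4-GO,S:wait,W:car1-GO | queues: N=0 E=2 S=0 W=3
Step 5 [EW]: N:wait,E:car6-GO,S:wait,W:car2-GO | queues: N=0 E=1 S=0 W=2

N: empty
E: 8
S: empty
W: 5 7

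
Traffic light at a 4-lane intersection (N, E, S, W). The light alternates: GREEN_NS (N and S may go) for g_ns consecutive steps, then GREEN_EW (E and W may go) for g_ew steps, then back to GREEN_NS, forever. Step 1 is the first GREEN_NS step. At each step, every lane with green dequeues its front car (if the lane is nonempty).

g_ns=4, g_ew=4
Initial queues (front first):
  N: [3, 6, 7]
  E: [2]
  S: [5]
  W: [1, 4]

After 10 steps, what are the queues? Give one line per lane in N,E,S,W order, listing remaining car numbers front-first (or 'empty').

Step 1 [NS]: N:car3-GO,E:wait,S:car5-GO,W:wait | queues: N=2 E=1 S=0 W=2
Step 2 [NS]: N:car6-GO,E:wait,S:empty,W:wait | queues: N=1 E=1 S=0 W=2
Step 3 [NS]: N:car7-GO,E:wait,S:empty,W:wait | queues: N=0 E=1 S=0 W=2
Step 4 [NS]: N:empty,E:wait,S:empty,W:wait | queues: N=0 E=1 S=0 W=2
Step 5 [EW]: N:wait,E:car2-GO,S:wait,W:car1-GO | queues: N=0 E=0 S=0 W=1
Step 6 [EW]: N:wait,E:empty,S:wait,W:car4-GO | queues: N=0 E=0 S=0 W=0

N: empty
E: empty
S: empty
W: empty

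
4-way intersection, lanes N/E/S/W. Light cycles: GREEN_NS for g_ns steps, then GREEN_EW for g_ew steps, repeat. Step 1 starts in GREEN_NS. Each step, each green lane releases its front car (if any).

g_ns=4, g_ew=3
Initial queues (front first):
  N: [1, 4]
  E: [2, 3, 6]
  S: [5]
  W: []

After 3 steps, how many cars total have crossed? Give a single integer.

Step 1 [NS]: N:car1-GO,E:wait,S:car5-GO,W:wait | queues: N=1 E=3 S=0 W=0
Step 2 [NS]: N:car4-GO,E:wait,S:empty,W:wait | queues: N=0 E=3 S=0 W=0
Step 3 [NS]: N:empty,E:wait,S:empty,W:wait | queues: N=0 E=3 S=0 W=0
Cars crossed by step 3: 3

Answer: 3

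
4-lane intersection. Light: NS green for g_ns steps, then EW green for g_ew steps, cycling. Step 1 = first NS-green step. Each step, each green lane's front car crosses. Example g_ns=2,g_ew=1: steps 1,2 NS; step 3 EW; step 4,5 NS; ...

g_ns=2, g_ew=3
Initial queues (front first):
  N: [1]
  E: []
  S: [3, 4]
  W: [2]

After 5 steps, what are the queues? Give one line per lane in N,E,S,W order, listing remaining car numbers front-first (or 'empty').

Step 1 [NS]: N:car1-GO,E:wait,S:car3-GO,W:wait | queues: N=0 E=0 S=1 W=1
Step 2 [NS]: N:empty,E:wait,S:car4-GO,W:wait | queues: N=0 E=0 S=0 W=1
Step 3 [EW]: N:wait,E:empty,S:wait,W:car2-GO | queues: N=0 E=0 S=0 W=0

N: empty
E: empty
S: empty
W: empty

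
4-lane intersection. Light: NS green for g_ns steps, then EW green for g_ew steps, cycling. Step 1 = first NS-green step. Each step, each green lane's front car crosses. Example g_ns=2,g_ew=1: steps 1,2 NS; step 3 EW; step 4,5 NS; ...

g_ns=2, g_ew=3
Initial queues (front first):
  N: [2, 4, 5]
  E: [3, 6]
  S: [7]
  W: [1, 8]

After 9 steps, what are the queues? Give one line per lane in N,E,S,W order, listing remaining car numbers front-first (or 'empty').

Step 1 [NS]: N:car2-GO,E:wait,S:car7-GO,W:wait | queues: N=2 E=2 S=0 W=2
Step 2 [NS]: N:car4-GO,E:wait,S:empty,W:wait | queues: N=1 E=2 S=0 W=2
Step 3 [EW]: N:wait,E:car3-GO,S:wait,W:car1-GO | queues: N=1 E=1 S=0 W=1
Step 4 [EW]: N:wait,E:car6-GO,S:wait,W:car8-GO | queues: N=1 E=0 S=0 W=0
Step 5 [EW]: N:wait,E:empty,S:wait,W:empty | queues: N=1 E=0 S=0 W=0
Step 6 [NS]: N:car5-GO,E:wait,S:empty,W:wait | queues: N=0 E=0 S=0 W=0

N: empty
E: empty
S: empty
W: empty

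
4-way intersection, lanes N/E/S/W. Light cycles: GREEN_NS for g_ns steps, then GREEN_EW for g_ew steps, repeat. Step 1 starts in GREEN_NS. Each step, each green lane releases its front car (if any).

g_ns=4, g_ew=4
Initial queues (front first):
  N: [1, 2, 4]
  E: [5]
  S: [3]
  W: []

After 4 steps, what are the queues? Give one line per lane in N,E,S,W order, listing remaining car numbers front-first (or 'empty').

Step 1 [NS]: N:car1-GO,E:wait,S:car3-GO,W:wait | queues: N=2 E=1 S=0 W=0
Step 2 [NS]: N:car2-GO,E:wait,S:empty,W:wait | queues: N=1 E=1 S=0 W=0
Step 3 [NS]: N:car4-GO,E:wait,S:empty,W:wait | queues: N=0 E=1 S=0 W=0
Step 4 [NS]: N:empty,E:wait,S:empty,W:wait | queues: N=0 E=1 S=0 W=0

N: empty
E: 5
S: empty
W: empty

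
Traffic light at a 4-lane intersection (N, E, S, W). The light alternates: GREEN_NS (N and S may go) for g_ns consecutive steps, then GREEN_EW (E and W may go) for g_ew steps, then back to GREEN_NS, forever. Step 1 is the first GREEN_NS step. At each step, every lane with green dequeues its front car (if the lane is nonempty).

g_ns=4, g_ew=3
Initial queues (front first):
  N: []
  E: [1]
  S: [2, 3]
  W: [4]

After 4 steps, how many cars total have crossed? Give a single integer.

Step 1 [NS]: N:empty,E:wait,S:car2-GO,W:wait | queues: N=0 E=1 S=1 W=1
Step 2 [NS]: N:empty,E:wait,S:car3-GO,W:wait | queues: N=0 E=1 S=0 W=1
Step 3 [NS]: N:empty,E:wait,S:empty,W:wait | queues: N=0 E=1 S=0 W=1
Step 4 [NS]: N:empty,E:wait,S:empty,W:wait | queues: N=0 E=1 S=0 W=1
Cars crossed by step 4: 2

Answer: 2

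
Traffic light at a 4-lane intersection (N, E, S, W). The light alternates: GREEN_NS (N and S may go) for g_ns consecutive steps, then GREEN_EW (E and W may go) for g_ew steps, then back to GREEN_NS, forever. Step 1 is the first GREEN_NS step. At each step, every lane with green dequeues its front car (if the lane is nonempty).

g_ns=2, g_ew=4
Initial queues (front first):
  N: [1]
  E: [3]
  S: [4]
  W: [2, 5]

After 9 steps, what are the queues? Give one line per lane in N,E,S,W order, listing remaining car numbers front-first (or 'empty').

Step 1 [NS]: N:car1-GO,E:wait,S:car4-GO,W:wait | queues: N=0 E=1 S=0 W=2
Step 2 [NS]: N:empty,E:wait,S:empty,W:wait | queues: N=0 E=1 S=0 W=2
Step 3 [EW]: N:wait,E:car3-GO,S:wait,W:car2-GO | queues: N=0 E=0 S=0 W=1
Step 4 [EW]: N:wait,E:empty,S:wait,W:car5-GO | queues: N=0 E=0 S=0 W=0

N: empty
E: empty
S: empty
W: empty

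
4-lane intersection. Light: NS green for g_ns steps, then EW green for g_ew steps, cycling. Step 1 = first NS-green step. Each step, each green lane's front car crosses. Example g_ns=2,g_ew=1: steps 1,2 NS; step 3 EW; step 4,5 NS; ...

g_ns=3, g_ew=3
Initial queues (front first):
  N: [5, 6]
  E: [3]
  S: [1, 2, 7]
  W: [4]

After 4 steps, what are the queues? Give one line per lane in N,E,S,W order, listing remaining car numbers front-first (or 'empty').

Step 1 [NS]: N:car5-GO,E:wait,S:car1-GO,W:wait | queues: N=1 E=1 S=2 W=1
Step 2 [NS]: N:car6-GO,E:wait,S:car2-GO,W:wait | queues: N=0 E=1 S=1 W=1
Step 3 [NS]: N:empty,E:wait,S:car7-GO,W:wait | queues: N=0 E=1 S=0 W=1
Step 4 [EW]: N:wait,E:car3-GO,S:wait,W:car4-GO | queues: N=0 E=0 S=0 W=0

N: empty
E: empty
S: empty
W: empty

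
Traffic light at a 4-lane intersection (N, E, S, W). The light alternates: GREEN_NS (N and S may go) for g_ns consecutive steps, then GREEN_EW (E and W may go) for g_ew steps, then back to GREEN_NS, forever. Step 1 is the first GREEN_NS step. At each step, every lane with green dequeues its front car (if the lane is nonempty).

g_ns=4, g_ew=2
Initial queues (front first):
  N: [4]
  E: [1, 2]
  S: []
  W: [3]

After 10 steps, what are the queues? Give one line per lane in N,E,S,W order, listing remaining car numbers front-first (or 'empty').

Step 1 [NS]: N:car4-GO,E:wait,S:empty,W:wait | queues: N=0 E=2 S=0 W=1
Step 2 [NS]: N:empty,E:wait,S:empty,W:wait | queues: N=0 E=2 S=0 W=1
Step 3 [NS]: N:empty,E:wait,S:empty,W:wait | queues: N=0 E=2 S=0 W=1
Step 4 [NS]: N:empty,E:wait,S:empty,W:wait | queues: N=0 E=2 S=0 W=1
Step 5 [EW]: N:wait,E:car1-GO,S:wait,W:car3-GO | queues: N=0 E=1 S=0 W=0
Step 6 [EW]: N:wait,E:car2-GO,S:wait,W:empty | queues: N=0 E=0 S=0 W=0

N: empty
E: empty
S: empty
W: empty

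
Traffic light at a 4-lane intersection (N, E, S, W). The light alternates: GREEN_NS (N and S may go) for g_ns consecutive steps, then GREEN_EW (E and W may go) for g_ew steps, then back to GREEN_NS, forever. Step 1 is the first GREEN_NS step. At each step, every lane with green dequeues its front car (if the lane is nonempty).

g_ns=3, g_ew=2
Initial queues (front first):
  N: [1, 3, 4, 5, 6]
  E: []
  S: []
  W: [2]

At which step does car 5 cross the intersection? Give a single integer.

Step 1 [NS]: N:car1-GO,E:wait,S:empty,W:wait | queues: N=4 E=0 S=0 W=1
Step 2 [NS]: N:car3-GO,E:wait,S:empty,W:wait | queues: N=3 E=0 S=0 W=1
Step 3 [NS]: N:car4-GO,E:wait,S:empty,W:wait | queues: N=2 E=0 S=0 W=1
Step 4 [EW]: N:wait,E:empty,S:wait,W:car2-GO | queues: N=2 E=0 S=0 W=0
Step 5 [EW]: N:wait,E:empty,S:wait,W:empty | queues: N=2 E=0 S=0 W=0
Step 6 [NS]: N:car5-GO,E:wait,S:empty,W:wait | queues: N=1 E=0 S=0 W=0
Step 7 [NS]: N:car6-GO,E:wait,S:empty,W:wait | queues: N=0 E=0 S=0 W=0
Car 5 crosses at step 6

6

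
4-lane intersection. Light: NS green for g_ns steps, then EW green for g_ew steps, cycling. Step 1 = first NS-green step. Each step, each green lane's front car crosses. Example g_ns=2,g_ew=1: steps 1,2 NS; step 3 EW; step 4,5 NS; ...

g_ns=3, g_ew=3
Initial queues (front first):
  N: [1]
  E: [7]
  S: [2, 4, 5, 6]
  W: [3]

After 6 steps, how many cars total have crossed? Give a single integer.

Answer: 6

Derivation:
Step 1 [NS]: N:car1-GO,E:wait,S:car2-GO,W:wait | queues: N=0 E=1 S=3 W=1
Step 2 [NS]: N:empty,E:wait,S:car4-GO,W:wait | queues: N=0 E=1 S=2 W=1
Step 3 [NS]: N:empty,E:wait,S:car5-GO,W:wait | queues: N=0 E=1 S=1 W=1
Step 4 [EW]: N:wait,E:car7-GO,S:wait,W:car3-GO | queues: N=0 E=0 S=1 W=0
Step 5 [EW]: N:wait,E:empty,S:wait,W:empty | queues: N=0 E=0 S=1 W=0
Step 6 [EW]: N:wait,E:empty,S:wait,W:empty | queues: N=0 E=0 S=1 W=0
Cars crossed by step 6: 6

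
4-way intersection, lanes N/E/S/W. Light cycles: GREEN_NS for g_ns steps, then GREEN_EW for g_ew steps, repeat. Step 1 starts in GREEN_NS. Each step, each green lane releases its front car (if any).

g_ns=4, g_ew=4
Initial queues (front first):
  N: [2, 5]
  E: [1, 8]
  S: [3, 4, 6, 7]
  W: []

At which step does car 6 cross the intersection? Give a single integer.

Step 1 [NS]: N:car2-GO,E:wait,S:car3-GO,W:wait | queues: N=1 E=2 S=3 W=0
Step 2 [NS]: N:car5-GO,E:wait,S:car4-GO,W:wait | queues: N=0 E=2 S=2 W=0
Step 3 [NS]: N:empty,E:wait,S:car6-GO,W:wait | queues: N=0 E=2 S=1 W=0
Step 4 [NS]: N:empty,E:wait,S:car7-GO,W:wait | queues: N=0 E=2 S=0 W=0
Step 5 [EW]: N:wait,E:car1-GO,S:wait,W:empty | queues: N=0 E=1 S=0 W=0
Step 6 [EW]: N:wait,E:car8-GO,S:wait,W:empty | queues: N=0 E=0 S=0 W=0
Car 6 crosses at step 3

3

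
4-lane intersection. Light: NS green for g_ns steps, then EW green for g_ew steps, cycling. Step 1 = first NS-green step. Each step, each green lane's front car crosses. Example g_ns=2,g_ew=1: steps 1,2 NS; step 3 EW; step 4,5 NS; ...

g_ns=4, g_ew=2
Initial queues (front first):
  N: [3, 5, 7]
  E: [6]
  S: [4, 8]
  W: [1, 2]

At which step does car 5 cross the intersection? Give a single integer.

Step 1 [NS]: N:car3-GO,E:wait,S:car4-GO,W:wait | queues: N=2 E=1 S=1 W=2
Step 2 [NS]: N:car5-GO,E:wait,S:car8-GO,W:wait | queues: N=1 E=1 S=0 W=2
Step 3 [NS]: N:car7-GO,E:wait,S:empty,W:wait | queues: N=0 E=1 S=0 W=2
Step 4 [NS]: N:empty,E:wait,S:empty,W:wait | queues: N=0 E=1 S=0 W=2
Step 5 [EW]: N:wait,E:car6-GO,S:wait,W:car1-GO | queues: N=0 E=0 S=0 W=1
Step 6 [EW]: N:wait,E:empty,S:wait,W:car2-GO | queues: N=0 E=0 S=0 W=0
Car 5 crosses at step 2

2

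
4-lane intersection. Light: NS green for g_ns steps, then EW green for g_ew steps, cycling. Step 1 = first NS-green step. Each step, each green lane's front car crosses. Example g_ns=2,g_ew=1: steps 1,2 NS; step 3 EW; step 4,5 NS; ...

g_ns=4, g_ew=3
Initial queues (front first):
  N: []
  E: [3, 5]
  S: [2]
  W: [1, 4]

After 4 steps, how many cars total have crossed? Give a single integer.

Step 1 [NS]: N:empty,E:wait,S:car2-GO,W:wait | queues: N=0 E=2 S=0 W=2
Step 2 [NS]: N:empty,E:wait,S:empty,W:wait | queues: N=0 E=2 S=0 W=2
Step 3 [NS]: N:empty,E:wait,S:empty,W:wait | queues: N=0 E=2 S=0 W=2
Step 4 [NS]: N:empty,E:wait,S:empty,W:wait | queues: N=0 E=2 S=0 W=2
Cars crossed by step 4: 1

Answer: 1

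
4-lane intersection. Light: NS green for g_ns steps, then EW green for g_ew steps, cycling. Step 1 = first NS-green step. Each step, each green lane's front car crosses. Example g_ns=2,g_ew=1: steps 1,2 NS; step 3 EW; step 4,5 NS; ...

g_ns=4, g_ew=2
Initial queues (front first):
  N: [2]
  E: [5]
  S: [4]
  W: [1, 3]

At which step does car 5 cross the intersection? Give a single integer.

Step 1 [NS]: N:car2-GO,E:wait,S:car4-GO,W:wait | queues: N=0 E=1 S=0 W=2
Step 2 [NS]: N:empty,E:wait,S:empty,W:wait | queues: N=0 E=1 S=0 W=2
Step 3 [NS]: N:empty,E:wait,S:empty,W:wait | queues: N=0 E=1 S=0 W=2
Step 4 [NS]: N:empty,E:wait,S:empty,W:wait | queues: N=0 E=1 S=0 W=2
Step 5 [EW]: N:wait,E:car5-GO,S:wait,W:car1-GO | queues: N=0 E=0 S=0 W=1
Step 6 [EW]: N:wait,E:empty,S:wait,W:car3-GO | queues: N=0 E=0 S=0 W=0
Car 5 crosses at step 5

5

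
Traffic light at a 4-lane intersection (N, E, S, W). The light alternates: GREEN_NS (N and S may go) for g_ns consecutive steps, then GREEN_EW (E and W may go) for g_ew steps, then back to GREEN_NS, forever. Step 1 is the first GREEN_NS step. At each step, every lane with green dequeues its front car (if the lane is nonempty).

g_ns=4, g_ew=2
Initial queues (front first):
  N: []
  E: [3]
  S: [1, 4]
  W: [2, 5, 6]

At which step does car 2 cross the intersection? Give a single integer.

Step 1 [NS]: N:empty,E:wait,S:car1-GO,W:wait | queues: N=0 E=1 S=1 W=3
Step 2 [NS]: N:empty,E:wait,S:car4-GO,W:wait | queues: N=0 E=1 S=0 W=3
Step 3 [NS]: N:empty,E:wait,S:empty,W:wait | queues: N=0 E=1 S=0 W=3
Step 4 [NS]: N:empty,E:wait,S:empty,W:wait | queues: N=0 E=1 S=0 W=3
Step 5 [EW]: N:wait,E:car3-GO,S:wait,W:car2-GO | queues: N=0 E=0 S=0 W=2
Step 6 [EW]: N:wait,E:empty,S:wait,W:car5-GO | queues: N=0 E=0 S=0 W=1
Step 7 [NS]: N:empty,E:wait,S:empty,W:wait | queues: N=0 E=0 S=0 W=1
Step 8 [NS]: N:empty,E:wait,S:empty,W:wait | queues: N=0 E=0 S=0 W=1
Step 9 [NS]: N:empty,E:wait,S:empty,W:wait | queues: N=0 E=0 S=0 W=1
Step 10 [NS]: N:empty,E:wait,S:empty,W:wait | queues: N=0 E=0 S=0 W=1
Step 11 [EW]: N:wait,E:empty,S:wait,W:car6-GO | queues: N=0 E=0 S=0 W=0
Car 2 crosses at step 5

5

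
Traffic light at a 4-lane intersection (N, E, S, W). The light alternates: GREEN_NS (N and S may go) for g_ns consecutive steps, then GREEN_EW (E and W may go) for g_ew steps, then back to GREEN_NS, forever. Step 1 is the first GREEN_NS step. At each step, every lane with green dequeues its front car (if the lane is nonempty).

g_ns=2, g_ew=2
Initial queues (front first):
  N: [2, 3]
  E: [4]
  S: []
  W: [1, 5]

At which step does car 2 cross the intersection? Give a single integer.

Step 1 [NS]: N:car2-GO,E:wait,S:empty,W:wait | queues: N=1 E=1 S=0 W=2
Step 2 [NS]: N:car3-GO,E:wait,S:empty,W:wait | queues: N=0 E=1 S=0 W=2
Step 3 [EW]: N:wait,E:car4-GO,S:wait,W:car1-GO | queues: N=0 E=0 S=0 W=1
Step 4 [EW]: N:wait,E:empty,S:wait,W:car5-GO | queues: N=0 E=0 S=0 W=0
Car 2 crosses at step 1

1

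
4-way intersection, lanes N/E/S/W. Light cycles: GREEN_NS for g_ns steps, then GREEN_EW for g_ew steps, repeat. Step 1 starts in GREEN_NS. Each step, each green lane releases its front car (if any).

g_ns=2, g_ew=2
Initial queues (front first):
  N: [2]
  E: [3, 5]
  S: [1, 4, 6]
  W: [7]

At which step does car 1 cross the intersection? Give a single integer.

Step 1 [NS]: N:car2-GO,E:wait,S:car1-GO,W:wait | queues: N=0 E=2 S=2 W=1
Step 2 [NS]: N:empty,E:wait,S:car4-GO,W:wait | queues: N=0 E=2 S=1 W=1
Step 3 [EW]: N:wait,E:car3-GO,S:wait,W:car7-GO | queues: N=0 E=1 S=1 W=0
Step 4 [EW]: N:wait,E:car5-GO,S:wait,W:empty | queues: N=0 E=0 S=1 W=0
Step 5 [NS]: N:empty,E:wait,S:car6-GO,W:wait | queues: N=0 E=0 S=0 W=0
Car 1 crosses at step 1

1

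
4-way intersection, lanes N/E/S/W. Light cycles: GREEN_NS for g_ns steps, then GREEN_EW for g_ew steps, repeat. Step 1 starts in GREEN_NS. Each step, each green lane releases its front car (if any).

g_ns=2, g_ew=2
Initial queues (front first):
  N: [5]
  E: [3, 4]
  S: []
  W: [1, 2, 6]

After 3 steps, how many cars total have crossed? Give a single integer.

Answer: 3

Derivation:
Step 1 [NS]: N:car5-GO,E:wait,S:empty,W:wait | queues: N=0 E=2 S=0 W=3
Step 2 [NS]: N:empty,E:wait,S:empty,W:wait | queues: N=0 E=2 S=0 W=3
Step 3 [EW]: N:wait,E:car3-GO,S:wait,W:car1-GO | queues: N=0 E=1 S=0 W=2
Cars crossed by step 3: 3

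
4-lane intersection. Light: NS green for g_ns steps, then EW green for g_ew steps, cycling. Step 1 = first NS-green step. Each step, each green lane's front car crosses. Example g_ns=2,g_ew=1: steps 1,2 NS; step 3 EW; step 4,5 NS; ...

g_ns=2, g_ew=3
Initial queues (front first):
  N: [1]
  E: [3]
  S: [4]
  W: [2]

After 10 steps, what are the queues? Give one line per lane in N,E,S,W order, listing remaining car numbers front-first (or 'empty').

Step 1 [NS]: N:car1-GO,E:wait,S:car4-GO,W:wait | queues: N=0 E=1 S=0 W=1
Step 2 [NS]: N:empty,E:wait,S:empty,W:wait | queues: N=0 E=1 S=0 W=1
Step 3 [EW]: N:wait,E:car3-GO,S:wait,W:car2-GO | queues: N=0 E=0 S=0 W=0

N: empty
E: empty
S: empty
W: empty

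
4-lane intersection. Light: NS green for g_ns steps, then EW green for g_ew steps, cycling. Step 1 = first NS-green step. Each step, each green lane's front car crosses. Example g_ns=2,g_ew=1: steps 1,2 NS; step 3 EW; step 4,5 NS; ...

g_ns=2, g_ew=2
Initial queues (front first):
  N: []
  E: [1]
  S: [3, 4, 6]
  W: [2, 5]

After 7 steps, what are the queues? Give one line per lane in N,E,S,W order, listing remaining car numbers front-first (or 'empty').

Step 1 [NS]: N:empty,E:wait,S:car3-GO,W:wait | queues: N=0 E=1 S=2 W=2
Step 2 [NS]: N:empty,E:wait,S:car4-GO,W:wait | queues: N=0 E=1 S=1 W=2
Step 3 [EW]: N:wait,E:car1-GO,S:wait,W:car2-GO | queues: N=0 E=0 S=1 W=1
Step 4 [EW]: N:wait,E:empty,S:wait,W:car5-GO | queues: N=0 E=0 S=1 W=0
Step 5 [NS]: N:empty,E:wait,S:car6-GO,W:wait | queues: N=0 E=0 S=0 W=0

N: empty
E: empty
S: empty
W: empty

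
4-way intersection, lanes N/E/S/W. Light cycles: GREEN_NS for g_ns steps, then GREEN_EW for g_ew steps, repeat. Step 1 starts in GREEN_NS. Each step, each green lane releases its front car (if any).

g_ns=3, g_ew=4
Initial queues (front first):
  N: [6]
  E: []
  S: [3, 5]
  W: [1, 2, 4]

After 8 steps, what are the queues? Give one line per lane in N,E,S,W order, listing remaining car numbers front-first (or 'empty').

Step 1 [NS]: N:car6-GO,E:wait,S:car3-GO,W:wait | queues: N=0 E=0 S=1 W=3
Step 2 [NS]: N:empty,E:wait,S:car5-GO,W:wait | queues: N=0 E=0 S=0 W=3
Step 3 [NS]: N:empty,E:wait,S:empty,W:wait | queues: N=0 E=0 S=0 W=3
Step 4 [EW]: N:wait,E:empty,S:wait,W:car1-GO | queues: N=0 E=0 S=0 W=2
Step 5 [EW]: N:wait,E:empty,S:wait,W:car2-GO | queues: N=0 E=0 S=0 W=1
Step 6 [EW]: N:wait,E:empty,S:wait,W:car4-GO | queues: N=0 E=0 S=0 W=0

N: empty
E: empty
S: empty
W: empty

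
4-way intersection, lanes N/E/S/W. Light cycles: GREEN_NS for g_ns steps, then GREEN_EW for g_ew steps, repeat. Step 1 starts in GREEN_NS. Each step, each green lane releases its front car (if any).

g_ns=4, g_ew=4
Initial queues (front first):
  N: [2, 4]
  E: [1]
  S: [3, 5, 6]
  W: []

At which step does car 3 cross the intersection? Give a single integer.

Step 1 [NS]: N:car2-GO,E:wait,S:car3-GO,W:wait | queues: N=1 E=1 S=2 W=0
Step 2 [NS]: N:car4-GO,E:wait,S:car5-GO,W:wait | queues: N=0 E=1 S=1 W=0
Step 3 [NS]: N:empty,E:wait,S:car6-GO,W:wait | queues: N=0 E=1 S=0 W=0
Step 4 [NS]: N:empty,E:wait,S:empty,W:wait | queues: N=0 E=1 S=0 W=0
Step 5 [EW]: N:wait,E:car1-GO,S:wait,W:empty | queues: N=0 E=0 S=0 W=0
Car 3 crosses at step 1

1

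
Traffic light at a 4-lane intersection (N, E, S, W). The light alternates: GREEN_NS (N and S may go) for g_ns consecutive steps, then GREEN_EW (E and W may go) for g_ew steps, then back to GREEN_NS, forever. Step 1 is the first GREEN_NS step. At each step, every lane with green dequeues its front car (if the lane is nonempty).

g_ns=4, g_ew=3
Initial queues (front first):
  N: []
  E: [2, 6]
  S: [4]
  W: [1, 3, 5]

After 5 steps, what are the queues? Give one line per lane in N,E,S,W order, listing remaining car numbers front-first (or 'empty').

Step 1 [NS]: N:empty,E:wait,S:car4-GO,W:wait | queues: N=0 E=2 S=0 W=3
Step 2 [NS]: N:empty,E:wait,S:empty,W:wait | queues: N=0 E=2 S=0 W=3
Step 3 [NS]: N:empty,E:wait,S:empty,W:wait | queues: N=0 E=2 S=0 W=3
Step 4 [NS]: N:empty,E:wait,S:empty,W:wait | queues: N=0 E=2 S=0 W=3
Step 5 [EW]: N:wait,E:car2-GO,S:wait,W:car1-GO | queues: N=0 E=1 S=0 W=2

N: empty
E: 6
S: empty
W: 3 5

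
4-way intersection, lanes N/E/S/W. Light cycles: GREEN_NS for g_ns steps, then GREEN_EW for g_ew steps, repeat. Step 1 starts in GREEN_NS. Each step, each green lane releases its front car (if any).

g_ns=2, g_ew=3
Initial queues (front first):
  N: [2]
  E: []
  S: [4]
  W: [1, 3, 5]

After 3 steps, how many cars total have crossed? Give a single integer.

Answer: 3

Derivation:
Step 1 [NS]: N:car2-GO,E:wait,S:car4-GO,W:wait | queues: N=0 E=0 S=0 W=3
Step 2 [NS]: N:empty,E:wait,S:empty,W:wait | queues: N=0 E=0 S=0 W=3
Step 3 [EW]: N:wait,E:empty,S:wait,W:car1-GO | queues: N=0 E=0 S=0 W=2
Cars crossed by step 3: 3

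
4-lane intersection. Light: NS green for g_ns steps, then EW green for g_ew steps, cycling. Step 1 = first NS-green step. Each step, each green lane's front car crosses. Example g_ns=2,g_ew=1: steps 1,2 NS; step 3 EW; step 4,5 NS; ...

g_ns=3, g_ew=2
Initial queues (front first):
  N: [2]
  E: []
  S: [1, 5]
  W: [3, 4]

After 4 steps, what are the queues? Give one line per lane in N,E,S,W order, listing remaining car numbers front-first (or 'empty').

Step 1 [NS]: N:car2-GO,E:wait,S:car1-GO,W:wait | queues: N=0 E=0 S=1 W=2
Step 2 [NS]: N:empty,E:wait,S:car5-GO,W:wait | queues: N=0 E=0 S=0 W=2
Step 3 [NS]: N:empty,E:wait,S:empty,W:wait | queues: N=0 E=0 S=0 W=2
Step 4 [EW]: N:wait,E:empty,S:wait,W:car3-GO | queues: N=0 E=0 S=0 W=1

N: empty
E: empty
S: empty
W: 4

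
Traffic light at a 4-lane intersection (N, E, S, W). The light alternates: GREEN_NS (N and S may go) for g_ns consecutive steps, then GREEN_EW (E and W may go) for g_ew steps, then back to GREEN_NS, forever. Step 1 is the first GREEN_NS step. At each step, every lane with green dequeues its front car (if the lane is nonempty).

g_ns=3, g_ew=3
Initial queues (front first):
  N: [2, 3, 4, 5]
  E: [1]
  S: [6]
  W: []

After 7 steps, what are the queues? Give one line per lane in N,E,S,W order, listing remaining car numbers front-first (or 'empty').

Step 1 [NS]: N:car2-GO,E:wait,S:car6-GO,W:wait | queues: N=3 E=1 S=0 W=0
Step 2 [NS]: N:car3-GO,E:wait,S:empty,W:wait | queues: N=2 E=1 S=0 W=0
Step 3 [NS]: N:car4-GO,E:wait,S:empty,W:wait | queues: N=1 E=1 S=0 W=0
Step 4 [EW]: N:wait,E:car1-GO,S:wait,W:empty | queues: N=1 E=0 S=0 W=0
Step 5 [EW]: N:wait,E:empty,S:wait,W:empty | queues: N=1 E=0 S=0 W=0
Step 6 [EW]: N:wait,E:empty,S:wait,W:empty | queues: N=1 E=0 S=0 W=0
Step 7 [NS]: N:car5-GO,E:wait,S:empty,W:wait | queues: N=0 E=0 S=0 W=0

N: empty
E: empty
S: empty
W: empty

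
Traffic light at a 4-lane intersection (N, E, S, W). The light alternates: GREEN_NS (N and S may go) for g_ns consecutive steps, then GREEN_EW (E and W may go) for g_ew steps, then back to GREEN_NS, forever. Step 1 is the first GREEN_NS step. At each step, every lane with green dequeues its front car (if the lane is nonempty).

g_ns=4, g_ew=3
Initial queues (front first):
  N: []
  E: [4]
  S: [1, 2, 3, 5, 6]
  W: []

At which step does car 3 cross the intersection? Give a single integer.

Step 1 [NS]: N:empty,E:wait,S:car1-GO,W:wait | queues: N=0 E=1 S=4 W=0
Step 2 [NS]: N:empty,E:wait,S:car2-GO,W:wait | queues: N=0 E=1 S=3 W=0
Step 3 [NS]: N:empty,E:wait,S:car3-GO,W:wait | queues: N=0 E=1 S=2 W=0
Step 4 [NS]: N:empty,E:wait,S:car5-GO,W:wait | queues: N=0 E=1 S=1 W=0
Step 5 [EW]: N:wait,E:car4-GO,S:wait,W:empty | queues: N=0 E=0 S=1 W=0
Step 6 [EW]: N:wait,E:empty,S:wait,W:empty | queues: N=0 E=0 S=1 W=0
Step 7 [EW]: N:wait,E:empty,S:wait,W:empty | queues: N=0 E=0 S=1 W=0
Step 8 [NS]: N:empty,E:wait,S:car6-GO,W:wait | queues: N=0 E=0 S=0 W=0
Car 3 crosses at step 3

3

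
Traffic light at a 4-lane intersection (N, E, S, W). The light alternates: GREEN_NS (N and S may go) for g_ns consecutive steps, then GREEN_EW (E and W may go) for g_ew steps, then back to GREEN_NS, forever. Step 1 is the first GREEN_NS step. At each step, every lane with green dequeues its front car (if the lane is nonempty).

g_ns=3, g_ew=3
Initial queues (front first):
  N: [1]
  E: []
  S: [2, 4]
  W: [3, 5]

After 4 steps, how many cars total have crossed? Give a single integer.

Step 1 [NS]: N:car1-GO,E:wait,S:car2-GO,W:wait | queues: N=0 E=0 S=1 W=2
Step 2 [NS]: N:empty,E:wait,S:car4-GO,W:wait | queues: N=0 E=0 S=0 W=2
Step 3 [NS]: N:empty,E:wait,S:empty,W:wait | queues: N=0 E=0 S=0 W=2
Step 4 [EW]: N:wait,E:empty,S:wait,W:car3-GO | queues: N=0 E=0 S=0 W=1
Cars crossed by step 4: 4

Answer: 4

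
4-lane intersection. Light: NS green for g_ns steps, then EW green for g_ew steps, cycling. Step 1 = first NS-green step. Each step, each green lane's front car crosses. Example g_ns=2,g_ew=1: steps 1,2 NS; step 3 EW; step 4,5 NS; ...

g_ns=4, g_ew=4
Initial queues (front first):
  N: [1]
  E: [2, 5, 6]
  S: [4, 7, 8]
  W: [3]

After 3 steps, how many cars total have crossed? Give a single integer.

Answer: 4

Derivation:
Step 1 [NS]: N:car1-GO,E:wait,S:car4-GO,W:wait | queues: N=0 E=3 S=2 W=1
Step 2 [NS]: N:empty,E:wait,S:car7-GO,W:wait | queues: N=0 E=3 S=1 W=1
Step 3 [NS]: N:empty,E:wait,S:car8-GO,W:wait | queues: N=0 E=3 S=0 W=1
Cars crossed by step 3: 4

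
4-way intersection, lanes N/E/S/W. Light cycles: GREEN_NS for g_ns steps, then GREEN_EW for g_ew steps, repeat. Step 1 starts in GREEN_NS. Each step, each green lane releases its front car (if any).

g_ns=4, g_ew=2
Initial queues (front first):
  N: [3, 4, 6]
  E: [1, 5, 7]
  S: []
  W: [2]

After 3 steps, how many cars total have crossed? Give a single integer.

Step 1 [NS]: N:car3-GO,E:wait,S:empty,W:wait | queues: N=2 E=3 S=0 W=1
Step 2 [NS]: N:car4-GO,E:wait,S:empty,W:wait | queues: N=1 E=3 S=0 W=1
Step 3 [NS]: N:car6-GO,E:wait,S:empty,W:wait | queues: N=0 E=3 S=0 W=1
Cars crossed by step 3: 3

Answer: 3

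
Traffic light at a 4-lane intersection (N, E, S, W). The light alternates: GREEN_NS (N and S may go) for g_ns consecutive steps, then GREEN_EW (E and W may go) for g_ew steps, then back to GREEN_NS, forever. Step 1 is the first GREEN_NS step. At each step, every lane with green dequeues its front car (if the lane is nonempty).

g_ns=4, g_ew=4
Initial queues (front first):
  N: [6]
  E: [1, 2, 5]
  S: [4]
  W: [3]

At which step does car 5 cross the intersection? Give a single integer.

Step 1 [NS]: N:car6-GO,E:wait,S:car4-GO,W:wait | queues: N=0 E=3 S=0 W=1
Step 2 [NS]: N:empty,E:wait,S:empty,W:wait | queues: N=0 E=3 S=0 W=1
Step 3 [NS]: N:empty,E:wait,S:empty,W:wait | queues: N=0 E=3 S=0 W=1
Step 4 [NS]: N:empty,E:wait,S:empty,W:wait | queues: N=0 E=3 S=0 W=1
Step 5 [EW]: N:wait,E:car1-GO,S:wait,W:car3-GO | queues: N=0 E=2 S=0 W=0
Step 6 [EW]: N:wait,E:car2-GO,S:wait,W:empty | queues: N=0 E=1 S=0 W=0
Step 7 [EW]: N:wait,E:car5-GO,S:wait,W:empty | queues: N=0 E=0 S=0 W=0
Car 5 crosses at step 7

7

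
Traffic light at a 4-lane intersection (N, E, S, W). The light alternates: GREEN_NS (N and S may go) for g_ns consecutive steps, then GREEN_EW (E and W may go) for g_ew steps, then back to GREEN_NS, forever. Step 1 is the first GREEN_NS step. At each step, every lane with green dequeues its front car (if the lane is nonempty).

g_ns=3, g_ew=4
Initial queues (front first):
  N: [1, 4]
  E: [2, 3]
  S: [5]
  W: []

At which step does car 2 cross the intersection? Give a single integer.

Step 1 [NS]: N:car1-GO,E:wait,S:car5-GO,W:wait | queues: N=1 E=2 S=0 W=0
Step 2 [NS]: N:car4-GO,E:wait,S:empty,W:wait | queues: N=0 E=2 S=0 W=0
Step 3 [NS]: N:empty,E:wait,S:empty,W:wait | queues: N=0 E=2 S=0 W=0
Step 4 [EW]: N:wait,E:car2-GO,S:wait,W:empty | queues: N=0 E=1 S=0 W=0
Step 5 [EW]: N:wait,E:car3-GO,S:wait,W:empty | queues: N=0 E=0 S=0 W=0
Car 2 crosses at step 4

4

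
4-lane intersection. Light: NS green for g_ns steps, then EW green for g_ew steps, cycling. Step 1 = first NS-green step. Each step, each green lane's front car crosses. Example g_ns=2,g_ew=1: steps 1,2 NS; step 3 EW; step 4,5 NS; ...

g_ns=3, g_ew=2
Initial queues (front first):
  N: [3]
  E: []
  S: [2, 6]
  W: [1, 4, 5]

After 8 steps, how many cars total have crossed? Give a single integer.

Step 1 [NS]: N:car3-GO,E:wait,S:car2-GO,W:wait | queues: N=0 E=0 S=1 W=3
Step 2 [NS]: N:empty,E:wait,S:car6-GO,W:wait | queues: N=0 E=0 S=0 W=3
Step 3 [NS]: N:empty,E:wait,S:empty,W:wait | queues: N=0 E=0 S=0 W=3
Step 4 [EW]: N:wait,E:empty,S:wait,W:car1-GO | queues: N=0 E=0 S=0 W=2
Step 5 [EW]: N:wait,E:empty,S:wait,W:car4-GO | queues: N=0 E=0 S=0 W=1
Step 6 [NS]: N:empty,E:wait,S:empty,W:wait | queues: N=0 E=0 S=0 W=1
Step 7 [NS]: N:empty,E:wait,S:empty,W:wait | queues: N=0 E=0 S=0 W=1
Step 8 [NS]: N:empty,E:wait,S:empty,W:wait | queues: N=0 E=0 S=0 W=1
Cars crossed by step 8: 5

Answer: 5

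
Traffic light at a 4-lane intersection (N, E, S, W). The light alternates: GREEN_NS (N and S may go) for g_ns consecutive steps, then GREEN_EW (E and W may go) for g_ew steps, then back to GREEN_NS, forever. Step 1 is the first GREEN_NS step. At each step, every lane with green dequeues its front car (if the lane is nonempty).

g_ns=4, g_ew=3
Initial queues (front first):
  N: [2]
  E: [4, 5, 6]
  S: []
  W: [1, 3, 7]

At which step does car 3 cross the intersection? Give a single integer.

Step 1 [NS]: N:car2-GO,E:wait,S:empty,W:wait | queues: N=0 E=3 S=0 W=3
Step 2 [NS]: N:empty,E:wait,S:empty,W:wait | queues: N=0 E=3 S=0 W=3
Step 3 [NS]: N:empty,E:wait,S:empty,W:wait | queues: N=0 E=3 S=0 W=3
Step 4 [NS]: N:empty,E:wait,S:empty,W:wait | queues: N=0 E=3 S=0 W=3
Step 5 [EW]: N:wait,E:car4-GO,S:wait,W:car1-GO | queues: N=0 E=2 S=0 W=2
Step 6 [EW]: N:wait,E:car5-GO,S:wait,W:car3-GO | queues: N=0 E=1 S=0 W=1
Step 7 [EW]: N:wait,E:car6-GO,S:wait,W:car7-GO | queues: N=0 E=0 S=0 W=0
Car 3 crosses at step 6

6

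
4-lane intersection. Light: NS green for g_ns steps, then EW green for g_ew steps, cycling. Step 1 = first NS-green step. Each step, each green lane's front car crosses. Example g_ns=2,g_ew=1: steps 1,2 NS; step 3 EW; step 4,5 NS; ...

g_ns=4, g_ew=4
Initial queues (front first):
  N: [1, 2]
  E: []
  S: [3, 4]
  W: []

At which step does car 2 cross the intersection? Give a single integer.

Step 1 [NS]: N:car1-GO,E:wait,S:car3-GO,W:wait | queues: N=1 E=0 S=1 W=0
Step 2 [NS]: N:car2-GO,E:wait,S:car4-GO,W:wait | queues: N=0 E=0 S=0 W=0
Car 2 crosses at step 2

2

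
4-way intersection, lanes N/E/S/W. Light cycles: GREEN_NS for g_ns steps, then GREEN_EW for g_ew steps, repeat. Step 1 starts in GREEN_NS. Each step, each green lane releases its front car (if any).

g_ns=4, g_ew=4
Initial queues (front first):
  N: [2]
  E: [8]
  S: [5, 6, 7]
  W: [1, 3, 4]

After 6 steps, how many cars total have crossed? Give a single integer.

Step 1 [NS]: N:car2-GO,E:wait,S:car5-GO,W:wait | queues: N=0 E=1 S=2 W=3
Step 2 [NS]: N:empty,E:wait,S:car6-GO,W:wait | queues: N=0 E=1 S=1 W=3
Step 3 [NS]: N:empty,E:wait,S:car7-GO,W:wait | queues: N=0 E=1 S=0 W=3
Step 4 [NS]: N:empty,E:wait,S:empty,W:wait | queues: N=0 E=1 S=0 W=3
Step 5 [EW]: N:wait,E:car8-GO,S:wait,W:car1-GO | queues: N=0 E=0 S=0 W=2
Step 6 [EW]: N:wait,E:empty,S:wait,W:car3-GO | queues: N=0 E=0 S=0 W=1
Cars crossed by step 6: 7

Answer: 7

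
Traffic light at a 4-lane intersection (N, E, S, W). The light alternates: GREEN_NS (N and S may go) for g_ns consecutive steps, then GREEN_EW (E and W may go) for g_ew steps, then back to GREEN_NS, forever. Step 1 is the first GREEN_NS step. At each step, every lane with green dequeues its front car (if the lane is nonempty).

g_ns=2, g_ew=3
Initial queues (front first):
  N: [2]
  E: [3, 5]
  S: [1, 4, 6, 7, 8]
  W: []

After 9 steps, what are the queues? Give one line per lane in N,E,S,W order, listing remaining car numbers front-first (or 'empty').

Step 1 [NS]: N:car2-GO,E:wait,S:car1-GO,W:wait | queues: N=0 E=2 S=4 W=0
Step 2 [NS]: N:empty,E:wait,S:car4-GO,W:wait | queues: N=0 E=2 S=3 W=0
Step 3 [EW]: N:wait,E:car3-GO,S:wait,W:empty | queues: N=0 E=1 S=3 W=0
Step 4 [EW]: N:wait,E:car5-GO,S:wait,W:empty | queues: N=0 E=0 S=3 W=0
Step 5 [EW]: N:wait,E:empty,S:wait,W:empty | queues: N=0 E=0 S=3 W=0
Step 6 [NS]: N:empty,E:wait,S:car6-GO,W:wait | queues: N=0 E=0 S=2 W=0
Step 7 [NS]: N:empty,E:wait,S:car7-GO,W:wait | queues: N=0 E=0 S=1 W=0
Step 8 [EW]: N:wait,E:empty,S:wait,W:empty | queues: N=0 E=0 S=1 W=0
Step 9 [EW]: N:wait,E:empty,S:wait,W:empty | queues: N=0 E=0 S=1 W=0

N: empty
E: empty
S: 8
W: empty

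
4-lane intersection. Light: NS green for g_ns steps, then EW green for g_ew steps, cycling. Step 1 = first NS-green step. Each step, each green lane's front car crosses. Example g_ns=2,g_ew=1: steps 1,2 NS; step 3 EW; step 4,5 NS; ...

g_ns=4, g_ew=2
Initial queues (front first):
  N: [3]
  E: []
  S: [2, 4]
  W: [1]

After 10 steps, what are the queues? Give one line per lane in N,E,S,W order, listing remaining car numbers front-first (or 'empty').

Step 1 [NS]: N:car3-GO,E:wait,S:car2-GO,W:wait | queues: N=0 E=0 S=1 W=1
Step 2 [NS]: N:empty,E:wait,S:car4-GO,W:wait | queues: N=0 E=0 S=0 W=1
Step 3 [NS]: N:empty,E:wait,S:empty,W:wait | queues: N=0 E=0 S=0 W=1
Step 4 [NS]: N:empty,E:wait,S:empty,W:wait | queues: N=0 E=0 S=0 W=1
Step 5 [EW]: N:wait,E:empty,S:wait,W:car1-GO | queues: N=0 E=0 S=0 W=0

N: empty
E: empty
S: empty
W: empty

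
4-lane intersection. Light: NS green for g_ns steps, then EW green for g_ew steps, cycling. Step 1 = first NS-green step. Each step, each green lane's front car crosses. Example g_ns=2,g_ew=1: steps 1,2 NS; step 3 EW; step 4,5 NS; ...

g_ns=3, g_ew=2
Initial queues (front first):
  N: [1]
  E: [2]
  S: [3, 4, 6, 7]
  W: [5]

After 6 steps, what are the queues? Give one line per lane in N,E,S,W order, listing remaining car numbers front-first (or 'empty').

Step 1 [NS]: N:car1-GO,E:wait,S:car3-GO,W:wait | queues: N=0 E=1 S=3 W=1
Step 2 [NS]: N:empty,E:wait,S:car4-GO,W:wait | queues: N=0 E=1 S=2 W=1
Step 3 [NS]: N:empty,E:wait,S:car6-GO,W:wait | queues: N=0 E=1 S=1 W=1
Step 4 [EW]: N:wait,E:car2-GO,S:wait,W:car5-GO | queues: N=0 E=0 S=1 W=0
Step 5 [EW]: N:wait,E:empty,S:wait,W:empty | queues: N=0 E=0 S=1 W=0
Step 6 [NS]: N:empty,E:wait,S:car7-GO,W:wait | queues: N=0 E=0 S=0 W=0

N: empty
E: empty
S: empty
W: empty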